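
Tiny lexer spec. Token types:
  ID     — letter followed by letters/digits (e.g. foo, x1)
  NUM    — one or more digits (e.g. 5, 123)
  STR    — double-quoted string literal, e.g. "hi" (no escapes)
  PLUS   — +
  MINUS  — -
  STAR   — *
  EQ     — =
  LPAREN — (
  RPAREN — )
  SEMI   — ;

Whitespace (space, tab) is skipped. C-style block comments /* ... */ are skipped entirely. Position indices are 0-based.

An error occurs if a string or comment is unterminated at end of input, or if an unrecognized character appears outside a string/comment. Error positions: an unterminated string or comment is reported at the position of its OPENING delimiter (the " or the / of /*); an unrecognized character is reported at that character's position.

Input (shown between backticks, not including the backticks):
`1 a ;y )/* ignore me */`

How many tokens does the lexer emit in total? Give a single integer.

Answer: 5

Derivation:
pos=0: emit NUM '1' (now at pos=1)
pos=2: emit ID 'a' (now at pos=3)
pos=4: emit SEMI ';'
pos=5: emit ID 'y' (now at pos=6)
pos=7: emit RPAREN ')'
pos=8: enter COMMENT mode (saw '/*')
exit COMMENT mode (now at pos=23)
DONE. 5 tokens: [NUM, ID, SEMI, ID, RPAREN]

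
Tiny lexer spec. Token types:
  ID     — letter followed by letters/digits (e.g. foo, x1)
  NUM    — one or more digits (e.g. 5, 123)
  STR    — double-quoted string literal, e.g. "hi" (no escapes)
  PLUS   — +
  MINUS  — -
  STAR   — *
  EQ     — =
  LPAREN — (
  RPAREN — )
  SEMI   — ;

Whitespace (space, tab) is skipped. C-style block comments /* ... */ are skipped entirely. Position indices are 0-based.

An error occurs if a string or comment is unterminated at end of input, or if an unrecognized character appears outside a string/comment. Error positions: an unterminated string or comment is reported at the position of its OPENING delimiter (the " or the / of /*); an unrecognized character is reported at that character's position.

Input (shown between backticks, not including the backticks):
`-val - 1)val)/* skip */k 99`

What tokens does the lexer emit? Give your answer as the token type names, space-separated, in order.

Answer: MINUS ID MINUS NUM RPAREN ID RPAREN ID NUM

Derivation:
pos=0: emit MINUS '-'
pos=1: emit ID 'val' (now at pos=4)
pos=5: emit MINUS '-'
pos=7: emit NUM '1' (now at pos=8)
pos=8: emit RPAREN ')'
pos=9: emit ID 'val' (now at pos=12)
pos=12: emit RPAREN ')'
pos=13: enter COMMENT mode (saw '/*')
exit COMMENT mode (now at pos=23)
pos=23: emit ID 'k' (now at pos=24)
pos=25: emit NUM '99' (now at pos=27)
DONE. 9 tokens: [MINUS, ID, MINUS, NUM, RPAREN, ID, RPAREN, ID, NUM]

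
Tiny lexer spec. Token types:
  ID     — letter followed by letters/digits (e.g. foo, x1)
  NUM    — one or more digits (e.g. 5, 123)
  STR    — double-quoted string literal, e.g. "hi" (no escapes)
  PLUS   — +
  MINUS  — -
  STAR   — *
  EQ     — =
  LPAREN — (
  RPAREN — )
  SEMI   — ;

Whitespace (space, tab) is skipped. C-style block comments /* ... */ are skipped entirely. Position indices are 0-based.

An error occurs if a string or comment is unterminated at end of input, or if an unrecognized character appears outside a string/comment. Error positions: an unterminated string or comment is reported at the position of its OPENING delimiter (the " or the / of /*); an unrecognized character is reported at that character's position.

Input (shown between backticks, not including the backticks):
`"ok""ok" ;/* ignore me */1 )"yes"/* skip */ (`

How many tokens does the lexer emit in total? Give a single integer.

Answer: 7

Derivation:
pos=0: enter STRING mode
pos=0: emit STR "ok" (now at pos=4)
pos=4: enter STRING mode
pos=4: emit STR "ok" (now at pos=8)
pos=9: emit SEMI ';'
pos=10: enter COMMENT mode (saw '/*')
exit COMMENT mode (now at pos=25)
pos=25: emit NUM '1' (now at pos=26)
pos=27: emit RPAREN ')'
pos=28: enter STRING mode
pos=28: emit STR "yes" (now at pos=33)
pos=33: enter COMMENT mode (saw '/*')
exit COMMENT mode (now at pos=43)
pos=44: emit LPAREN '('
DONE. 7 tokens: [STR, STR, SEMI, NUM, RPAREN, STR, LPAREN]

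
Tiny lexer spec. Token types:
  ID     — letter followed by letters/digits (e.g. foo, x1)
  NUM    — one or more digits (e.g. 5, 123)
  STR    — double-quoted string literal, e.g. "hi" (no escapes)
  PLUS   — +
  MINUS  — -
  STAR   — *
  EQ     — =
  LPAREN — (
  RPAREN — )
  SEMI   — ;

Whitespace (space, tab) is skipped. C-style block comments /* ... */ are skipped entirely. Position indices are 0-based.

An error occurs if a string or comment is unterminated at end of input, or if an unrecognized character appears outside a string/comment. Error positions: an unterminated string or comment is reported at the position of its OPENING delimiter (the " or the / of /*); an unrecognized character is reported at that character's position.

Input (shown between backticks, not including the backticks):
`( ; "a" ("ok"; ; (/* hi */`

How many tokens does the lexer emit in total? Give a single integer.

Answer: 8

Derivation:
pos=0: emit LPAREN '('
pos=2: emit SEMI ';'
pos=4: enter STRING mode
pos=4: emit STR "a" (now at pos=7)
pos=8: emit LPAREN '('
pos=9: enter STRING mode
pos=9: emit STR "ok" (now at pos=13)
pos=13: emit SEMI ';'
pos=15: emit SEMI ';'
pos=17: emit LPAREN '('
pos=18: enter COMMENT mode (saw '/*')
exit COMMENT mode (now at pos=26)
DONE. 8 tokens: [LPAREN, SEMI, STR, LPAREN, STR, SEMI, SEMI, LPAREN]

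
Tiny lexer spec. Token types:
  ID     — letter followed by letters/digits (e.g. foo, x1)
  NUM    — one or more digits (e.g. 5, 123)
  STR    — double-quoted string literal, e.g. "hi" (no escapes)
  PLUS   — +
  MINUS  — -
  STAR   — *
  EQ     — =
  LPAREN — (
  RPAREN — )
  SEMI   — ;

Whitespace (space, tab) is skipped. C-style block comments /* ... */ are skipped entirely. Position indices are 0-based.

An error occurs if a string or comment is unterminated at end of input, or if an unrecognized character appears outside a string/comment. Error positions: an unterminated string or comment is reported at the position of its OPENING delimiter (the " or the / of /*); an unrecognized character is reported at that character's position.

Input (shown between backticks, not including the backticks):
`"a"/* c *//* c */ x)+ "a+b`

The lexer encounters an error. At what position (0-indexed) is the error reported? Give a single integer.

pos=0: enter STRING mode
pos=0: emit STR "a" (now at pos=3)
pos=3: enter COMMENT mode (saw '/*')
exit COMMENT mode (now at pos=10)
pos=10: enter COMMENT mode (saw '/*')
exit COMMENT mode (now at pos=17)
pos=18: emit ID 'x' (now at pos=19)
pos=19: emit RPAREN ')'
pos=20: emit PLUS '+'
pos=22: enter STRING mode
pos=22: ERROR — unterminated string

Answer: 22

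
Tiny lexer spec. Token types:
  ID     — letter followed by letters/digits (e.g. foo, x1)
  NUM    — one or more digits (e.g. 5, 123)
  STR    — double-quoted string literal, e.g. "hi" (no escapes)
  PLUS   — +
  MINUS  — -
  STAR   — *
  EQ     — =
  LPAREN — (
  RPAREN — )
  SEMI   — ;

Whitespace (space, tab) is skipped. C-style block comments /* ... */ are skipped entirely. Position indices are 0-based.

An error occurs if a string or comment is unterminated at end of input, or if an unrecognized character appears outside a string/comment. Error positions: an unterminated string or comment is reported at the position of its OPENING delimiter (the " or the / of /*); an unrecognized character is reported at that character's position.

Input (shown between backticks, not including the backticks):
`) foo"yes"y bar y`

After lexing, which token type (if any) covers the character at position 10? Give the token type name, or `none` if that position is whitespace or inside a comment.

pos=0: emit RPAREN ')'
pos=2: emit ID 'foo' (now at pos=5)
pos=5: enter STRING mode
pos=5: emit STR "yes" (now at pos=10)
pos=10: emit ID 'y' (now at pos=11)
pos=12: emit ID 'bar' (now at pos=15)
pos=16: emit ID 'y' (now at pos=17)
DONE. 6 tokens: [RPAREN, ID, STR, ID, ID, ID]
Position 10: char is 'y' -> ID

Answer: ID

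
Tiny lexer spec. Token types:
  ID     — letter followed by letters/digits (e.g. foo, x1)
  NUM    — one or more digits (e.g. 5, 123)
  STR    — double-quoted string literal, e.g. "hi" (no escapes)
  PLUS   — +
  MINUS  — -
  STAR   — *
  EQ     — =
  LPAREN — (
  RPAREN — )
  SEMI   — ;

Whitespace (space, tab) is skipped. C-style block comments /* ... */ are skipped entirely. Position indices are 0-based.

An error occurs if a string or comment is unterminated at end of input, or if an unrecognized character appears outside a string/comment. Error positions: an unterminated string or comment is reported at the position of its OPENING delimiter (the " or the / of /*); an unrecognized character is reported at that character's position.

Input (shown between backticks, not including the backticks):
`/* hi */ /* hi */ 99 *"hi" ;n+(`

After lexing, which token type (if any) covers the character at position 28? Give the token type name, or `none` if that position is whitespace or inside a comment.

Answer: ID

Derivation:
pos=0: enter COMMENT mode (saw '/*')
exit COMMENT mode (now at pos=8)
pos=9: enter COMMENT mode (saw '/*')
exit COMMENT mode (now at pos=17)
pos=18: emit NUM '99' (now at pos=20)
pos=21: emit STAR '*'
pos=22: enter STRING mode
pos=22: emit STR "hi" (now at pos=26)
pos=27: emit SEMI ';'
pos=28: emit ID 'n' (now at pos=29)
pos=29: emit PLUS '+'
pos=30: emit LPAREN '('
DONE. 7 tokens: [NUM, STAR, STR, SEMI, ID, PLUS, LPAREN]
Position 28: char is 'n' -> ID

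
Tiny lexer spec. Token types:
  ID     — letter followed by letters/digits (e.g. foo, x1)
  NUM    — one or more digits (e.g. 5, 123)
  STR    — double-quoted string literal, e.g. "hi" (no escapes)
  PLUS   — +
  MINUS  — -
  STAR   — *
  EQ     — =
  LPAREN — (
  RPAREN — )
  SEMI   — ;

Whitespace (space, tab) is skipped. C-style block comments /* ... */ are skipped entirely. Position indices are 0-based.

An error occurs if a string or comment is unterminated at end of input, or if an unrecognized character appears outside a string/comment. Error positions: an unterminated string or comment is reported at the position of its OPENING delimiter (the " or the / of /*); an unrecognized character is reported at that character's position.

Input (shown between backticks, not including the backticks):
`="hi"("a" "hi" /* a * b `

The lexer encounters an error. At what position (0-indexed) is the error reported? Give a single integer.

Answer: 15

Derivation:
pos=0: emit EQ '='
pos=1: enter STRING mode
pos=1: emit STR "hi" (now at pos=5)
pos=5: emit LPAREN '('
pos=6: enter STRING mode
pos=6: emit STR "a" (now at pos=9)
pos=10: enter STRING mode
pos=10: emit STR "hi" (now at pos=14)
pos=15: enter COMMENT mode (saw '/*')
pos=15: ERROR — unterminated comment (reached EOF)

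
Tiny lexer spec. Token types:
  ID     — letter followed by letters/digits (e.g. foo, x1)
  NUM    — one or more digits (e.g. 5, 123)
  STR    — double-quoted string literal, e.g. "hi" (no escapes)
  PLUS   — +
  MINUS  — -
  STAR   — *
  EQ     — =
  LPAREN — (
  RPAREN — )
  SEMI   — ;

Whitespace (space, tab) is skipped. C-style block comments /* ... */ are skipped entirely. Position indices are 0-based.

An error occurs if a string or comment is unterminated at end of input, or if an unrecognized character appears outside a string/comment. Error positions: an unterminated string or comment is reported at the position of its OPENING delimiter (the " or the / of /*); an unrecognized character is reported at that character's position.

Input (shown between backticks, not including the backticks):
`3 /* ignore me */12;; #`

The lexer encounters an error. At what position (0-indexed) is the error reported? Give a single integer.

Answer: 22

Derivation:
pos=0: emit NUM '3' (now at pos=1)
pos=2: enter COMMENT mode (saw '/*')
exit COMMENT mode (now at pos=17)
pos=17: emit NUM '12' (now at pos=19)
pos=19: emit SEMI ';'
pos=20: emit SEMI ';'
pos=22: ERROR — unrecognized char '#'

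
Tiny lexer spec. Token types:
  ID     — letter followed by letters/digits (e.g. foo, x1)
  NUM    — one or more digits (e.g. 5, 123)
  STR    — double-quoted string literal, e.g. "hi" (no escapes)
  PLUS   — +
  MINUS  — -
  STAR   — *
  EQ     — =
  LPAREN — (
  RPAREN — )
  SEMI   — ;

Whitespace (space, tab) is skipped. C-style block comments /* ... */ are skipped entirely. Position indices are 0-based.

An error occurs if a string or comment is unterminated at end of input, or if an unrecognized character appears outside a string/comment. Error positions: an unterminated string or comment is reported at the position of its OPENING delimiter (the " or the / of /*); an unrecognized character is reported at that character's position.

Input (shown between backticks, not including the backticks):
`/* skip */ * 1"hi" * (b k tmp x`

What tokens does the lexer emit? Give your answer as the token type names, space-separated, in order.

pos=0: enter COMMENT mode (saw '/*')
exit COMMENT mode (now at pos=10)
pos=11: emit STAR '*'
pos=13: emit NUM '1' (now at pos=14)
pos=14: enter STRING mode
pos=14: emit STR "hi" (now at pos=18)
pos=19: emit STAR '*'
pos=21: emit LPAREN '('
pos=22: emit ID 'b' (now at pos=23)
pos=24: emit ID 'k' (now at pos=25)
pos=26: emit ID 'tmp' (now at pos=29)
pos=30: emit ID 'x' (now at pos=31)
DONE. 9 tokens: [STAR, NUM, STR, STAR, LPAREN, ID, ID, ID, ID]

Answer: STAR NUM STR STAR LPAREN ID ID ID ID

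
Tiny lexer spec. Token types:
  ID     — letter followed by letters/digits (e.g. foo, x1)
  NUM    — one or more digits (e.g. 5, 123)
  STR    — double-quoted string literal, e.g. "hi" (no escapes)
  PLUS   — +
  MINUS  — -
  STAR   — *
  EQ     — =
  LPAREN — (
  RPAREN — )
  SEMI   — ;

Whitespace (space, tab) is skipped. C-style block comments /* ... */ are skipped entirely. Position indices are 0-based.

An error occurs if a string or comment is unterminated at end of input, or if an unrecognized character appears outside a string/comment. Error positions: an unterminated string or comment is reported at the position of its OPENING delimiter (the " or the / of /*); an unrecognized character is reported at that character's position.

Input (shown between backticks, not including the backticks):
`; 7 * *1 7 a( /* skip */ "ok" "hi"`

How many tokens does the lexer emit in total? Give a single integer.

Answer: 10

Derivation:
pos=0: emit SEMI ';'
pos=2: emit NUM '7' (now at pos=3)
pos=4: emit STAR '*'
pos=6: emit STAR '*'
pos=7: emit NUM '1' (now at pos=8)
pos=9: emit NUM '7' (now at pos=10)
pos=11: emit ID 'a' (now at pos=12)
pos=12: emit LPAREN '('
pos=14: enter COMMENT mode (saw '/*')
exit COMMENT mode (now at pos=24)
pos=25: enter STRING mode
pos=25: emit STR "ok" (now at pos=29)
pos=30: enter STRING mode
pos=30: emit STR "hi" (now at pos=34)
DONE. 10 tokens: [SEMI, NUM, STAR, STAR, NUM, NUM, ID, LPAREN, STR, STR]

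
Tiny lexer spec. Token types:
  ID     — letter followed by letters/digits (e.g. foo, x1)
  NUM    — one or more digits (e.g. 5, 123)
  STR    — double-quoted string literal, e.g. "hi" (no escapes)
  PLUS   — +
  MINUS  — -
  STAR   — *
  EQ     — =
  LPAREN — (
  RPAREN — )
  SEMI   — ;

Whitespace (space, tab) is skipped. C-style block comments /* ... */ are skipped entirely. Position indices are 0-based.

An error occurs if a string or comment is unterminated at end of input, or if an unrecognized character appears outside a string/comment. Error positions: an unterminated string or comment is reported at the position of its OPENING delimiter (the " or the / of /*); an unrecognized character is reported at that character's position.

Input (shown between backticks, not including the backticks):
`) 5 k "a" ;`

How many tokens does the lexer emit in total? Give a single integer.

Answer: 5

Derivation:
pos=0: emit RPAREN ')'
pos=2: emit NUM '5' (now at pos=3)
pos=4: emit ID 'k' (now at pos=5)
pos=6: enter STRING mode
pos=6: emit STR "a" (now at pos=9)
pos=10: emit SEMI ';'
DONE. 5 tokens: [RPAREN, NUM, ID, STR, SEMI]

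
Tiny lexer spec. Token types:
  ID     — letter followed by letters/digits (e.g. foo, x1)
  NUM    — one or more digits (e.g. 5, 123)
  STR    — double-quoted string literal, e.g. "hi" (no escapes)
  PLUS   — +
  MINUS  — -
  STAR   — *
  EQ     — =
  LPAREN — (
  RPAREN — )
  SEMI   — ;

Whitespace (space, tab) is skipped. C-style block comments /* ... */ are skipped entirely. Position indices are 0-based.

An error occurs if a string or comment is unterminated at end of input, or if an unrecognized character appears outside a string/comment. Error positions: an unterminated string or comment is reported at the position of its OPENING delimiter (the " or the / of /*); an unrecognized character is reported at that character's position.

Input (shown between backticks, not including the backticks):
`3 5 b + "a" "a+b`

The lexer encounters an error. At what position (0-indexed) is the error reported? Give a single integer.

pos=0: emit NUM '3' (now at pos=1)
pos=2: emit NUM '5' (now at pos=3)
pos=4: emit ID 'b' (now at pos=5)
pos=6: emit PLUS '+'
pos=8: enter STRING mode
pos=8: emit STR "a" (now at pos=11)
pos=12: enter STRING mode
pos=12: ERROR — unterminated string

Answer: 12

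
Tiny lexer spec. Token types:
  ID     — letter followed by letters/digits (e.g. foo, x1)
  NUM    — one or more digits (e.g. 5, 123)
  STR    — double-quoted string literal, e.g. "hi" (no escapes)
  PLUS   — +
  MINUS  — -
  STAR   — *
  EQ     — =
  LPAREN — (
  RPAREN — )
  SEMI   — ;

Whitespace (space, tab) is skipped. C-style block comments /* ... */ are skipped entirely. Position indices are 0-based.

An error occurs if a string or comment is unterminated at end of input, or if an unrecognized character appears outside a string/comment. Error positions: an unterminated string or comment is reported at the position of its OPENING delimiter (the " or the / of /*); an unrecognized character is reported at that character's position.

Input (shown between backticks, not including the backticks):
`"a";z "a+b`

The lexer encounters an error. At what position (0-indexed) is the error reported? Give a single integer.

Answer: 6

Derivation:
pos=0: enter STRING mode
pos=0: emit STR "a" (now at pos=3)
pos=3: emit SEMI ';'
pos=4: emit ID 'z' (now at pos=5)
pos=6: enter STRING mode
pos=6: ERROR — unterminated string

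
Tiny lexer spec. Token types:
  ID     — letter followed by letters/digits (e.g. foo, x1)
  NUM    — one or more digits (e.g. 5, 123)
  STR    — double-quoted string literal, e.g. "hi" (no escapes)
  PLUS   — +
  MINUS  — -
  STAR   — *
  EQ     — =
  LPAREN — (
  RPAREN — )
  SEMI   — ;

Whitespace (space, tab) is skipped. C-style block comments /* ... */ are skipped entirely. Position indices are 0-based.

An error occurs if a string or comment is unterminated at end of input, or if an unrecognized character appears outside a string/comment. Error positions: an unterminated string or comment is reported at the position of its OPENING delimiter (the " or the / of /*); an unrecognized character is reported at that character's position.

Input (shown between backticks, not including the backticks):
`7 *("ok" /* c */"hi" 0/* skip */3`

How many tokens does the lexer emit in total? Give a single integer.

Answer: 7

Derivation:
pos=0: emit NUM '7' (now at pos=1)
pos=2: emit STAR '*'
pos=3: emit LPAREN '('
pos=4: enter STRING mode
pos=4: emit STR "ok" (now at pos=8)
pos=9: enter COMMENT mode (saw '/*')
exit COMMENT mode (now at pos=16)
pos=16: enter STRING mode
pos=16: emit STR "hi" (now at pos=20)
pos=21: emit NUM '0' (now at pos=22)
pos=22: enter COMMENT mode (saw '/*')
exit COMMENT mode (now at pos=32)
pos=32: emit NUM '3' (now at pos=33)
DONE. 7 tokens: [NUM, STAR, LPAREN, STR, STR, NUM, NUM]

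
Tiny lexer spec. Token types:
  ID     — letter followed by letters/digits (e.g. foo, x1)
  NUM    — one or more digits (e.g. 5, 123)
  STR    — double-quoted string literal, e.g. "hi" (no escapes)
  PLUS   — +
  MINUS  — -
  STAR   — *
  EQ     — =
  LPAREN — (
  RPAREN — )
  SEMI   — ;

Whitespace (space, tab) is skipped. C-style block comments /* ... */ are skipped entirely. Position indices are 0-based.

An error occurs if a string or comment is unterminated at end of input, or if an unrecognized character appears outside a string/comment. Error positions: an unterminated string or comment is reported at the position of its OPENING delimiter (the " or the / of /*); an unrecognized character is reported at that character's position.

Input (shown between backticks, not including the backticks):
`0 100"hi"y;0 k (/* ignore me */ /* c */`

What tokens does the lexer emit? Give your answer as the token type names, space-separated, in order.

Answer: NUM NUM STR ID SEMI NUM ID LPAREN

Derivation:
pos=0: emit NUM '0' (now at pos=1)
pos=2: emit NUM '100' (now at pos=5)
pos=5: enter STRING mode
pos=5: emit STR "hi" (now at pos=9)
pos=9: emit ID 'y' (now at pos=10)
pos=10: emit SEMI ';'
pos=11: emit NUM '0' (now at pos=12)
pos=13: emit ID 'k' (now at pos=14)
pos=15: emit LPAREN '('
pos=16: enter COMMENT mode (saw '/*')
exit COMMENT mode (now at pos=31)
pos=32: enter COMMENT mode (saw '/*')
exit COMMENT mode (now at pos=39)
DONE. 8 tokens: [NUM, NUM, STR, ID, SEMI, NUM, ID, LPAREN]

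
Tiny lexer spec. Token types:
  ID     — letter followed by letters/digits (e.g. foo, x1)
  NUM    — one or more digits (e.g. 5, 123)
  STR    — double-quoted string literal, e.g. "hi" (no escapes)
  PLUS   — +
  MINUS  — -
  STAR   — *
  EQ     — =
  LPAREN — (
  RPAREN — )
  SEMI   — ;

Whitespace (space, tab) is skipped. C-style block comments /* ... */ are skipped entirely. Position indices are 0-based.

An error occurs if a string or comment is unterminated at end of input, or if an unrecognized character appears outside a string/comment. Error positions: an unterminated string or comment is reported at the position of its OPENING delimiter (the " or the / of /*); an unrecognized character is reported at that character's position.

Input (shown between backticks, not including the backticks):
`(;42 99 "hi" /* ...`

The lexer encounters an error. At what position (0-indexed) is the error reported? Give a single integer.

Answer: 13

Derivation:
pos=0: emit LPAREN '('
pos=1: emit SEMI ';'
pos=2: emit NUM '42' (now at pos=4)
pos=5: emit NUM '99' (now at pos=7)
pos=8: enter STRING mode
pos=8: emit STR "hi" (now at pos=12)
pos=13: enter COMMENT mode (saw '/*')
pos=13: ERROR — unterminated comment (reached EOF)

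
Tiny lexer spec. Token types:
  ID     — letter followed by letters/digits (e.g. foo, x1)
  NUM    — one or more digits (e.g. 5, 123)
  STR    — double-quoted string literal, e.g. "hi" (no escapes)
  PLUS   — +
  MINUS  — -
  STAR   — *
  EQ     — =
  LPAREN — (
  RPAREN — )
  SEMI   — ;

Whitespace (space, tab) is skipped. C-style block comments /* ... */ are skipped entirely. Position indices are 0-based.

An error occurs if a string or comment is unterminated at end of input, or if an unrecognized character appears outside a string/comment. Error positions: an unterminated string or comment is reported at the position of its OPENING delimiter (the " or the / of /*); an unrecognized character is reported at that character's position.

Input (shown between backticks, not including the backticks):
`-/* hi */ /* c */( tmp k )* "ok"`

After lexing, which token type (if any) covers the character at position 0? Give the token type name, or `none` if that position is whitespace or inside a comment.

Answer: MINUS

Derivation:
pos=0: emit MINUS '-'
pos=1: enter COMMENT mode (saw '/*')
exit COMMENT mode (now at pos=9)
pos=10: enter COMMENT mode (saw '/*')
exit COMMENT mode (now at pos=17)
pos=17: emit LPAREN '('
pos=19: emit ID 'tmp' (now at pos=22)
pos=23: emit ID 'k' (now at pos=24)
pos=25: emit RPAREN ')'
pos=26: emit STAR '*'
pos=28: enter STRING mode
pos=28: emit STR "ok" (now at pos=32)
DONE. 7 tokens: [MINUS, LPAREN, ID, ID, RPAREN, STAR, STR]
Position 0: char is '-' -> MINUS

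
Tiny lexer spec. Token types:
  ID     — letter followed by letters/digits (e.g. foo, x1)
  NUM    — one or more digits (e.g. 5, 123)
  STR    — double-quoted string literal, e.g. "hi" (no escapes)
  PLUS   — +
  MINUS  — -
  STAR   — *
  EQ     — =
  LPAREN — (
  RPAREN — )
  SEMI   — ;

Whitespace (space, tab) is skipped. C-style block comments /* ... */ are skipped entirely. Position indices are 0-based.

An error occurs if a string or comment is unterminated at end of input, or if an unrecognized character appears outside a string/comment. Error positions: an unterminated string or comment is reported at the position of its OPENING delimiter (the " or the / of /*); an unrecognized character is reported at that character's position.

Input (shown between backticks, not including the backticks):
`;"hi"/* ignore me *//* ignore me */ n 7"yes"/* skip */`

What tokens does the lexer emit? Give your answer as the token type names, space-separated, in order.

pos=0: emit SEMI ';'
pos=1: enter STRING mode
pos=1: emit STR "hi" (now at pos=5)
pos=5: enter COMMENT mode (saw '/*')
exit COMMENT mode (now at pos=20)
pos=20: enter COMMENT mode (saw '/*')
exit COMMENT mode (now at pos=35)
pos=36: emit ID 'n' (now at pos=37)
pos=38: emit NUM '7' (now at pos=39)
pos=39: enter STRING mode
pos=39: emit STR "yes" (now at pos=44)
pos=44: enter COMMENT mode (saw '/*')
exit COMMENT mode (now at pos=54)
DONE. 5 tokens: [SEMI, STR, ID, NUM, STR]

Answer: SEMI STR ID NUM STR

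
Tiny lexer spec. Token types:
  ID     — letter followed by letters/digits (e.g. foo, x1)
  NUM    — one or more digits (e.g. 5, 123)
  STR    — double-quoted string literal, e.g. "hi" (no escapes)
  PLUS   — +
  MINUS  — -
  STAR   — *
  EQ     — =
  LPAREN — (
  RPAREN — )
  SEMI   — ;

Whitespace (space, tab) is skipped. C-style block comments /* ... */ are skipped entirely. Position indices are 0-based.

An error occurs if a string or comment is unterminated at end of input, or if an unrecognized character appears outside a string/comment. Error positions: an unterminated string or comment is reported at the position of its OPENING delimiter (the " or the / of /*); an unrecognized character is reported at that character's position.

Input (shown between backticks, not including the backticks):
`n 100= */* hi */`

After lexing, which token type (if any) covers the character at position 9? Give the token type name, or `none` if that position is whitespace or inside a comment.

pos=0: emit ID 'n' (now at pos=1)
pos=2: emit NUM '100' (now at pos=5)
pos=5: emit EQ '='
pos=7: emit STAR '*'
pos=8: enter COMMENT mode (saw '/*')
exit COMMENT mode (now at pos=16)
DONE. 4 tokens: [ID, NUM, EQ, STAR]
Position 9: char is '*' -> none

Answer: none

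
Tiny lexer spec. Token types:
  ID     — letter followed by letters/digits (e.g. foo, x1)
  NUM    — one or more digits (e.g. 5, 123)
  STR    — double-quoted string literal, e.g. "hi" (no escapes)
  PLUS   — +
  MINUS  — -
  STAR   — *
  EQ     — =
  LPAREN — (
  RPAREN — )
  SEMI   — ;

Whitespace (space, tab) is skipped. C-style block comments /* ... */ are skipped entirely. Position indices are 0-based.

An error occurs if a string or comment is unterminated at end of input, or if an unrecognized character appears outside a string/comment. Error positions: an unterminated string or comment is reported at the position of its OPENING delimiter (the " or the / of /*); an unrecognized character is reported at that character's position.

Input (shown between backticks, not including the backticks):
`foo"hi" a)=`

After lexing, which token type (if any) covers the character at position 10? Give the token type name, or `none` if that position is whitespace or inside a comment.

pos=0: emit ID 'foo' (now at pos=3)
pos=3: enter STRING mode
pos=3: emit STR "hi" (now at pos=7)
pos=8: emit ID 'a' (now at pos=9)
pos=9: emit RPAREN ')'
pos=10: emit EQ '='
DONE. 5 tokens: [ID, STR, ID, RPAREN, EQ]
Position 10: char is '=' -> EQ

Answer: EQ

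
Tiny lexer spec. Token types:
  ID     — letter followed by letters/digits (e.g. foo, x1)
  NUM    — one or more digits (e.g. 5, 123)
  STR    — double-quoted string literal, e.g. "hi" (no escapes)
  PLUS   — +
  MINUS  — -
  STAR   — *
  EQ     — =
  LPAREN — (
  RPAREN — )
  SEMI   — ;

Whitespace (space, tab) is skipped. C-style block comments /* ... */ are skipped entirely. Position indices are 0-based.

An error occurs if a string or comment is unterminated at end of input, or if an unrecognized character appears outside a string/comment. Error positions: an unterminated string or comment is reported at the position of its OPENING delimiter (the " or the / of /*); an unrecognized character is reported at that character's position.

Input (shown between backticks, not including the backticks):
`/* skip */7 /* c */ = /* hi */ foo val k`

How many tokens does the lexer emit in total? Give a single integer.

Answer: 5

Derivation:
pos=0: enter COMMENT mode (saw '/*')
exit COMMENT mode (now at pos=10)
pos=10: emit NUM '7' (now at pos=11)
pos=12: enter COMMENT mode (saw '/*')
exit COMMENT mode (now at pos=19)
pos=20: emit EQ '='
pos=22: enter COMMENT mode (saw '/*')
exit COMMENT mode (now at pos=30)
pos=31: emit ID 'foo' (now at pos=34)
pos=35: emit ID 'val' (now at pos=38)
pos=39: emit ID 'k' (now at pos=40)
DONE. 5 tokens: [NUM, EQ, ID, ID, ID]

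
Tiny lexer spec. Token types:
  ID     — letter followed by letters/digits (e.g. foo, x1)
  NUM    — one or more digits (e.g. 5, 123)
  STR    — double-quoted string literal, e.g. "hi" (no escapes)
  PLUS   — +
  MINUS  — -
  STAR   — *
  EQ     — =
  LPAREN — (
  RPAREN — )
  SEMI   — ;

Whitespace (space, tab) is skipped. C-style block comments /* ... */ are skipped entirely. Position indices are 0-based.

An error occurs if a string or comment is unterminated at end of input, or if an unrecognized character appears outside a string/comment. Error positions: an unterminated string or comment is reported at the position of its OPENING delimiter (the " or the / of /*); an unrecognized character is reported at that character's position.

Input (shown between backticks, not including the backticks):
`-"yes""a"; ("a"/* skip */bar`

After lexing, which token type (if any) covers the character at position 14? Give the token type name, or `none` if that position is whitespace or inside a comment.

Answer: STR

Derivation:
pos=0: emit MINUS '-'
pos=1: enter STRING mode
pos=1: emit STR "yes" (now at pos=6)
pos=6: enter STRING mode
pos=6: emit STR "a" (now at pos=9)
pos=9: emit SEMI ';'
pos=11: emit LPAREN '('
pos=12: enter STRING mode
pos=12: emit STR "a" (now at pos=15)
pos=15: enter COMMENT mode (saw '/*')
exit COMMENT mode (now at pos=25)
pos=25: emit ID 'bar' (now at pos=28)
DONE. 7 tokens: [MINUS, STR, STR, SEMI, LPAREN, STR, ID]
Position 14: char is '"' -> STR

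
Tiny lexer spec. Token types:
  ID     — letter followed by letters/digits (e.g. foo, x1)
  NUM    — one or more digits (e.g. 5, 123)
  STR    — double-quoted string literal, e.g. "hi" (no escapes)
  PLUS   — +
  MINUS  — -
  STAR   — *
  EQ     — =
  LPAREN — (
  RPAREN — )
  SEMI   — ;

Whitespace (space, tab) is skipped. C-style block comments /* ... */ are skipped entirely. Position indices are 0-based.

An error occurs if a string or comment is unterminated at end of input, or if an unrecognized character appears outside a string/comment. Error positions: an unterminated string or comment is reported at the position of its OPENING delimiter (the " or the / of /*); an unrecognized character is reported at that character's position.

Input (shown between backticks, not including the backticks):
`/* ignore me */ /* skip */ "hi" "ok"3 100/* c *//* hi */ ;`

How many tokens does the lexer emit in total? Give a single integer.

Answer: 5

Derivation:
pos=0: enter COMMENT mode (saw '/*')
exit COMMENT mode (now at pos=15)
pos=16: enter COMMENT mode (saw '/*')
exit COMMENT mode (now at pos=26)
pos=27: enter STRING mode
pos=27: emit STR "hi" (now at pos=31)
pos=32: enter STRING mode
pos=32: emit STR "ok" (now at pos=36)
pos=36: emit NUM '3' (now at pos=37)
pos=38: emit NUM '100' (now at pos=41)
pos=41: enter COMMENT mode (saw '/*')
exit COMMENT mode (now at pos=48)
pos=48: enter COMMENT mode (saw '/*')
exit COMMENT mode (now at pos=56)
pos=57: emit SEMI ';'
DONE. 5 tokens: [STR, STR, NUM, NUM, SEMI]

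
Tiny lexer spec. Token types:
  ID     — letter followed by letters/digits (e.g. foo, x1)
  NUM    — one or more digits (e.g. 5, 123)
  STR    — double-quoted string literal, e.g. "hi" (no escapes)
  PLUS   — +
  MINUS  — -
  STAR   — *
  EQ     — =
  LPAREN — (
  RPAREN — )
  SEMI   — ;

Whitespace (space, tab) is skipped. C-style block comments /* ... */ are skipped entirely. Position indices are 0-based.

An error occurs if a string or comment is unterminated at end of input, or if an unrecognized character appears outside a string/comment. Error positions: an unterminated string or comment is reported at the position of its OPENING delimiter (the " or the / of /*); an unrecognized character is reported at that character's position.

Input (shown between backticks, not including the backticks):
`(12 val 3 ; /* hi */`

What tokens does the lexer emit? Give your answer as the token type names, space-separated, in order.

Answer: LPAREN NUM ID NUM SEMI

Derivation:
pos=0: emit LPAREN '('
pos=1: emit NUM '12' (now at pos=3)
pos=4: emit ID 'val' (now at pos=7)
pos=8: emit NUM '3' (now at pos=9)
pos=10: emit SEMI ';'
pos=12: enter COMMENT mode (saw '/*')
exit COMMENT mode (now at pos=20)
DONE. 5 tokens: [LPAREN, NUM, ID, NUM, SEMI]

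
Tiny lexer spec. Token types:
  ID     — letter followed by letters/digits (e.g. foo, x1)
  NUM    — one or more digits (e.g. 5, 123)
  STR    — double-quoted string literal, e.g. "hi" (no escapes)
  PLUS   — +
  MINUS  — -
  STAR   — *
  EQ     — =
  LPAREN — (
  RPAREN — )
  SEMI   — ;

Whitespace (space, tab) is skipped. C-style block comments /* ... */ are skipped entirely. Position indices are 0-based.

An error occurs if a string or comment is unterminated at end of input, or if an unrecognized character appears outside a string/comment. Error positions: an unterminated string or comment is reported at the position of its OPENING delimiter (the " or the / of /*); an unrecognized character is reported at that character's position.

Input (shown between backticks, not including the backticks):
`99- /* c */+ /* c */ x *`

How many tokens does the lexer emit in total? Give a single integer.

Answer: 5

Derivation:
pos=0: emit NUM '99' (now at pos=2)
pos=2: emit MINUS '-'
pos=4: enter COMMENT mode (saw '/*')
exit COMMENT mode (now at pos=11)
pos=11: emit PLUS '+'
pos=13: enter COMMENT mode (saw '/*')
exit COMMENT mode (now at pos=20)
pos=21: emit ID 'x' (now at pos=22)
pos=23: emit STAR '*'
DONE. 5 tokens: [NUM, MINUS, PLUS, ID, STAR]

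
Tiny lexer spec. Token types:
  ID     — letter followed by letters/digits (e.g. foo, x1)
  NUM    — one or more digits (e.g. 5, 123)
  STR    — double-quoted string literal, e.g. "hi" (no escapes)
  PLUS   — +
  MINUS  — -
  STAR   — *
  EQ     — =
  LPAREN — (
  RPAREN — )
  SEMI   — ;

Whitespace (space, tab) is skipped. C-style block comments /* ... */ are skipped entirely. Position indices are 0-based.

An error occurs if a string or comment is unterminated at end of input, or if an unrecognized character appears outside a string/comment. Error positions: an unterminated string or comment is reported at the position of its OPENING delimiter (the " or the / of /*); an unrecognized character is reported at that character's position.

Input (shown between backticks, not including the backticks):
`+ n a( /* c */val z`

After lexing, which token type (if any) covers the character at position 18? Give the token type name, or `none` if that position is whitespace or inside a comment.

Answer: ID

Derivation:
pos=0: emit PLUS '+'
pos=2: emit ID 'n' (now at pos=3)
pos=4: emit ID 'a' (now at pos=5)
pos=5: emit LPAREN '('
pos=7: enter COMMENT mode (saw '/*')
exit COMMENT mode (now at pos=14)
pos=14: emit ID 'val' (now at pos=17)
pos=18: emit ID 'z' (now at pos=19)
DONE. 6 tokens: [PLUS, ID, ID, LPAREN, ID, ID]
Position 18: char is 'z' -> ID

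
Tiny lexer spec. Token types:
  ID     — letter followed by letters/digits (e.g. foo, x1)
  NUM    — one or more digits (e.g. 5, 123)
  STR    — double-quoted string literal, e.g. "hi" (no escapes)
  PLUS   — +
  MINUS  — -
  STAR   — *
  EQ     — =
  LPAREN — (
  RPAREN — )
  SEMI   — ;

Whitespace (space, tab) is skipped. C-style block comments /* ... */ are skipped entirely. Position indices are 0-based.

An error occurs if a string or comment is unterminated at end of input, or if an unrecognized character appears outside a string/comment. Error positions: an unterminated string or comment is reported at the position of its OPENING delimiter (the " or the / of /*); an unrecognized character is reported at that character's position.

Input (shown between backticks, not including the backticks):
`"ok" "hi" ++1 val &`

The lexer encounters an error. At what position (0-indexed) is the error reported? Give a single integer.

Answer: 18

Derivation:
pos=0: enter STRING mode
pos=0: emit STR "ok" (now at pos=4)
pos=5: enter STRING mode
pos=5: emit STR "hi" (now at pos=9)
pos=10: emit PLUS '+'
pos=11: emit PLUS '+'
pos=12: emit NUM '1' (now at pos=13)
pos=14: emit ID 'val' (now at pos=17)
pos=18: ERROR — unrecognized char '&'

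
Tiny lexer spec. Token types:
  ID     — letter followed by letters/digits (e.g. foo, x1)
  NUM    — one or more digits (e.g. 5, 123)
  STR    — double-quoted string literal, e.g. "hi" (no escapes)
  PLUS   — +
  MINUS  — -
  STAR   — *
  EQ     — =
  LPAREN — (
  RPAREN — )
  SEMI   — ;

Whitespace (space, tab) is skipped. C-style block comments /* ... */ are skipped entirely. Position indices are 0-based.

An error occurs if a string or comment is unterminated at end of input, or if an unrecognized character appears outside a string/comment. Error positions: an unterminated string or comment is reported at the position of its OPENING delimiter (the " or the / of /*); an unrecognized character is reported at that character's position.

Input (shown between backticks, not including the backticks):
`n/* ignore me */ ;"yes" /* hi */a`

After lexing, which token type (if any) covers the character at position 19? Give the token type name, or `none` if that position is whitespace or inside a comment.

pos=0: emit ID 'n' (now at pos=1)
pos=1: enter COMMENT mode (saw '/*')
exit COMMENT mode (now at pos=16)
pos=17: emit SEMI ';'
pos=18: enter STRING mode
pos=18: emit STR "yes" (now at pos=23)
pos=24: enter COMMENT mode (saw '/*')
exit COMMENT mode (now at pos=32)
pos=32: emit ID 'a' (now at pos=33)
DONE. 4 tokens: [ID, SEMI, STR, ID]
Position 19: char is 'y' -> STR

Answer: STR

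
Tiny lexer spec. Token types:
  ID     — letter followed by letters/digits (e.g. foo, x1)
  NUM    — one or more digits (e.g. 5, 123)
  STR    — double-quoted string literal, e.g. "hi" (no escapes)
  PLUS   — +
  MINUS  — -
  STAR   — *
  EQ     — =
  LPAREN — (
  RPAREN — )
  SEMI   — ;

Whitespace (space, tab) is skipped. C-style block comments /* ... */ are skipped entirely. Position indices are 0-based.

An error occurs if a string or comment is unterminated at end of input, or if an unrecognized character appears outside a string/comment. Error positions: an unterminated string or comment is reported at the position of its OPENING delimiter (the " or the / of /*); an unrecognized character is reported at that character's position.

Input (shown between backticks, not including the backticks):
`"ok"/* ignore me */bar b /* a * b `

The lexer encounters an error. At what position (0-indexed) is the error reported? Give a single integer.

pos=0: enter STRING mode
pos=0: emit STR "ok" (now at pos=4)
pos=4: enter COMMENT mode (saw '/*')
exit COMMENT mode (now at pos=19)
pos=19: emit ID 'bar' (now at pos=22)
pos=23: emit ID 'b' (now at pos=24)
pos=25: enter COMMENT mode (saw '/*')
pos=25: ERROR — unterminated comment (reached EOF)

Answer: 25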